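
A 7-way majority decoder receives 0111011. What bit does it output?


Ones: 5 out of 7
Threshold: 4

1 (5/7 voted 1)


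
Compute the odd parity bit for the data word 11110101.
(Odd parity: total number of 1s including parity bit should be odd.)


Number of 1s in data: 6
Parity bit: 1

1


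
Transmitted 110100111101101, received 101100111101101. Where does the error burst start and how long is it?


XOR: 011000000000000

Burst at position 1, length 2


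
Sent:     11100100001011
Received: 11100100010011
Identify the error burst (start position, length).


XOR: 00000000011000

Burst at position 9, length 2


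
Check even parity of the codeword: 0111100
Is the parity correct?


Number of 1s: 4

Yes, parity is correct (4 ones)


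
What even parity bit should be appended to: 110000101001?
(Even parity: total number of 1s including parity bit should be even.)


Number of 1s in data: 5
Parity bit: 1

1


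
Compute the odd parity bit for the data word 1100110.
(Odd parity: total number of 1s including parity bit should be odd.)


Number of 1s in data: 4
Parity bit: 1

1


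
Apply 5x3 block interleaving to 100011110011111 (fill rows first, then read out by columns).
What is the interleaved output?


Matrix:
  100
  011
  110
  011
  111
Read columns: 101010111101011

101010111101011


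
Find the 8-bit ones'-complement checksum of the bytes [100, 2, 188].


Sum = 290 mod 256 = 34
Complement = 221

221


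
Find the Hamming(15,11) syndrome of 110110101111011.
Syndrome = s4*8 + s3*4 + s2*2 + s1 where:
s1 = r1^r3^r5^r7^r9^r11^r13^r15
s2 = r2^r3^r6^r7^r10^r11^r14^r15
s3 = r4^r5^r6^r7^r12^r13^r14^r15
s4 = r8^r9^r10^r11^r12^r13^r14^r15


s1=0, s2=0, s3=0, s4=0

Syndrome = 0 (no error)


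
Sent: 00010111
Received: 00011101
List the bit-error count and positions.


XOR: 00001010

2 error(s) at position(s): 4, 6


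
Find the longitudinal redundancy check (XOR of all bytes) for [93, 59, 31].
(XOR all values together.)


XOR chain: 93 ^ 59 ^ 31 = 121

121


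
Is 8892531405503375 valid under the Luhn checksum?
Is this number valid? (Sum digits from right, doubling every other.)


Luhn sum = 61
61 mod 10 = 1

Invalid (Luhn sum mod 10 = 1)


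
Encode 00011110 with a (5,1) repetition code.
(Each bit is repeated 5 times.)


Each bit -> 5 copies

0000000000000001111111111111111111100000


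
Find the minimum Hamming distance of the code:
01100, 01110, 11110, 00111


Comparing all pairs, minimum distance: 1
Can detect 0 errors, correct 0 errors

1


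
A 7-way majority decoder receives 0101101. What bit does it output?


Ones: 4 out of 7
Threshold: 4

1 (4/7 voted 1)


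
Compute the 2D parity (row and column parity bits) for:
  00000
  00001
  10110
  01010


Row parities: 0110
Column parities: 11101

Row P: 0110, Col P: 11101, Corner: 0


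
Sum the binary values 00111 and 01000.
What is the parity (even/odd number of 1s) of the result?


00111 = 7
01000 = 8
Sum = 15 = 1111
1s count = 4

even parity (4 ones in 1111)


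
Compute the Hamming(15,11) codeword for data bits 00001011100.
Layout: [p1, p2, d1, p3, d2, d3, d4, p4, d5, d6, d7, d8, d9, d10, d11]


Parity bits: p1=1, p2=1, p3=0, p4=0

110000001011100


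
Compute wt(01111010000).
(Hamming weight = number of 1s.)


Counting 1s in 01111010000

5


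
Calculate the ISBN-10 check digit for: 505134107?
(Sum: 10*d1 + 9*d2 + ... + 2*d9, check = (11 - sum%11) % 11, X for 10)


Weighted sum: 153
153 mod 11 = 10

Check digit: 1


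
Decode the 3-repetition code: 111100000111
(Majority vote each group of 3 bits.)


Groups: 111, 100, 000, 111
Majority votes: 1001

1001


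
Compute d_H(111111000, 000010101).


XOR: 111101101
Count of 1s: 7

7


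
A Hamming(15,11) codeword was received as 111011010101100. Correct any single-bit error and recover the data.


Syndrome = 0: no error detected

Data: 11100101100 (no errors)


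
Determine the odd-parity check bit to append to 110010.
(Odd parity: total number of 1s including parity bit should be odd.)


Number of 1s in data: 3
Parity bit: 0

0


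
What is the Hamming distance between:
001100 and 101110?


XOR: 100010
Count of 1s: 2

2


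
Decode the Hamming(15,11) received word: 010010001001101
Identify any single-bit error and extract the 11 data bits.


Syndrome = 0: no error detected

Data: 01001001101 (no errors)


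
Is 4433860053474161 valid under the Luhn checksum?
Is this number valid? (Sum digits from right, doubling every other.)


Luhn sum = 66
66 mod 10 = 6

Invalid (Luhn sum mod 10 = 6)


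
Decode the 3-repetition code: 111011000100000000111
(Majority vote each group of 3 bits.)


Groups: 111, 011, 000, 100, 000, 000, 111
Majority votes: 1100001

1100001


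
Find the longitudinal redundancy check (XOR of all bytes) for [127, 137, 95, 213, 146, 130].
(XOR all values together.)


XOR chain: 127 ^ 137 ^ 95 ^ 213 ^ 146 ^ 130 = 108

108


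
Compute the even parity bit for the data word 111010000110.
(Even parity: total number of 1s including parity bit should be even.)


Number of 1s in data: 6
Parity bit: 0

0


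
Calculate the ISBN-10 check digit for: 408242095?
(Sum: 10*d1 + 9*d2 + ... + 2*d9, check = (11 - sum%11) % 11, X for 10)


Weighted sum: 189
189 mod 11 = 2

Check digit: 9


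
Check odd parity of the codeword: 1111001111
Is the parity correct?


Number of 1s: 8

No, parity error (8 ones)


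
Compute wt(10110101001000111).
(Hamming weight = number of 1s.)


Counting 1s in 10110101001000111

9


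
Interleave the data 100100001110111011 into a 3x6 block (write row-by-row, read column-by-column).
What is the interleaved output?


Matrix:
  100100
  001110
  111011
Read columns: 101001011110011001

101001011110011001


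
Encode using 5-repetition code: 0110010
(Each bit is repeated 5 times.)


Each bit -> 5 copies

00000111111111100000000001111100000


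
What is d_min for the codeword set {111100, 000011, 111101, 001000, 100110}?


Comparing all pairs, minimum distance: 1
Can detect 0 errors, correct 0 errors

1


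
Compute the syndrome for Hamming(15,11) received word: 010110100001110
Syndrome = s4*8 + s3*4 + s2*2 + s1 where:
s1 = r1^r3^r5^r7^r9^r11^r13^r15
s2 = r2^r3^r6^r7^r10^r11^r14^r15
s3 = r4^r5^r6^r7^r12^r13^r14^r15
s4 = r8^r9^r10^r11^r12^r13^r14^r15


s1=1, s2=1, s3=0, s4=1

Syndrome = 11 (error at position 11)


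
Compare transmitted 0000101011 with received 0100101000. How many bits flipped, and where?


XOR: 0100000011

3 error(s) at position(s): 1, 8, 9


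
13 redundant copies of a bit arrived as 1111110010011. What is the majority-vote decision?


Ones: 9 out of 13
Threshold: 7

1 (9/13 voted 1)


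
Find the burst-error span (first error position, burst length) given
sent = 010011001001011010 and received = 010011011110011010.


XOR: 000000010111000000

Burst at position 7, length 5


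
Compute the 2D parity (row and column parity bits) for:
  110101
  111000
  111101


Row parities: 011
Column parities: 110000

Row P: 011, Col P: 110000, Corner: 0


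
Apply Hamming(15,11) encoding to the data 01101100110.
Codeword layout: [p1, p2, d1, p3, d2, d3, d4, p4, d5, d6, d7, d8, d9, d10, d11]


Parity bits: p1=1, p2=1, p3=0, p4=0

110011001100110


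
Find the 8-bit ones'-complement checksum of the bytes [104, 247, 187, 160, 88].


Sum = 786 mod 256 = 18
Complement = 237

237


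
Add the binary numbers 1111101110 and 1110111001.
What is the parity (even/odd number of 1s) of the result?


1111101110 = 1006
1110111001 = 953
Sum = 1959 = 11110100111
1s count = 8

even parity (8 ones in 11110100111)


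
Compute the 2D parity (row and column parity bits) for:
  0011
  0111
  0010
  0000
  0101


Row parities: 01100
Column parities: 0011

Row P: 01100, Col P: 0011, Corner: 0


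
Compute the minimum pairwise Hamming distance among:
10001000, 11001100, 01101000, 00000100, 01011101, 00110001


Comparing all pairs, minimum distance: 2
Can detect 1 errors, correct 0 errors

2


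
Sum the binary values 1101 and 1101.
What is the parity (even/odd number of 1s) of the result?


1101 = 13
1101 = 13
Sum = 26 = 11010
1s count = 3

odd parity (3 ones in 11010)


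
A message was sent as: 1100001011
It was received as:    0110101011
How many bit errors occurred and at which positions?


XOR: 1010100000

3 error(s) at position(s): 0, 2, 4


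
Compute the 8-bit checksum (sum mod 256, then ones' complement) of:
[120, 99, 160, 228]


Sum = 607 mod 256 = 95
Complement = 160

160


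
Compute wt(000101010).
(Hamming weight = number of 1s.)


Counting 1s in 000101010

3


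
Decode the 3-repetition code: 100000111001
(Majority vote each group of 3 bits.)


Groups: 100, 000, 111, 001
Majority votes: 0010

0010


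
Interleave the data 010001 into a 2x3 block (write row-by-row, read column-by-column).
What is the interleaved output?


Matrix:
  010
  001
Read columns: 001001

001001


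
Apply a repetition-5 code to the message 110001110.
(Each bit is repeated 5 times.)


Each bit -> 5 copies

111111111100000000000000011111111111111100000


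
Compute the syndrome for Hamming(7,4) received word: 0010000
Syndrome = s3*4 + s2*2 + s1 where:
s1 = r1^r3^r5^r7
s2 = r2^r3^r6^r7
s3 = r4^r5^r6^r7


s1=1, s2=1, s3=0

Syndrome = 3 (error at position 3)


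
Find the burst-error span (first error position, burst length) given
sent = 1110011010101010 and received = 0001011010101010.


XOR: 1111000000000000

Burst at position 0, length 4


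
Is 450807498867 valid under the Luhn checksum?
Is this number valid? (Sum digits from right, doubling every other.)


Luhn sum = 70
70 mod 10 = 0

Valid (Luhn sum mod 10 = 0)


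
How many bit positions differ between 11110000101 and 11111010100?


XOR: 00001010001
Count of 1s: 3

3


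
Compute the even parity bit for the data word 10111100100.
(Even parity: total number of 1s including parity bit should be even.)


Number of 1s in data: 6
Parity bit: 0

0


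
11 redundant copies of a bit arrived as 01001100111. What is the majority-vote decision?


Ones: 6 out of 11
Threshold: 6

1 (6/11 voted 1)


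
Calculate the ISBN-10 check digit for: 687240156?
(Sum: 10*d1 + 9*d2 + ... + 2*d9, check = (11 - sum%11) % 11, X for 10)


Weighted sum: 257
257 mod 11 = 4

Check digit: 7


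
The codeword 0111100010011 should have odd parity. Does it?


Number of 1s: 7

Yes, parity is correct (7 ones)


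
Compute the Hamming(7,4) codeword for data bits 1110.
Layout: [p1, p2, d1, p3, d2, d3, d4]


Parity bits: p1=0, p2=0, p3=0

0010110


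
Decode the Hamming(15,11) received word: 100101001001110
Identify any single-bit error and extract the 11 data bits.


Syndrome = 5: error at position 5

Data: 01101001110 (corrected bit 5)


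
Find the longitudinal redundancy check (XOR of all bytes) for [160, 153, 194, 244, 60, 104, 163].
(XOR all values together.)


XOR chain: 160 ^ 153 ^ 194 ^ 244 ^ 60 ^ 104 ^ 163 = 248

248


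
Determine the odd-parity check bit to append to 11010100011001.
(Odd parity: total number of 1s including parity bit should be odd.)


Number of 1s in data: 7
Parity bit: 0

0


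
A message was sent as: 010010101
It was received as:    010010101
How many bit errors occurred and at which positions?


XOR: 000000000

0 errors (received matches sent)


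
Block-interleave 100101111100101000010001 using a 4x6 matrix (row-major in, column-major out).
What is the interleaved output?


Matrix:
  100101
  111100
  101000
  010001
Read columns: 111001010110110000001001

111001010110110000001001


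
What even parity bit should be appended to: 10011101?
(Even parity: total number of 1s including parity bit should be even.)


Number of 1s in data: 5
Parity bit: 1

1


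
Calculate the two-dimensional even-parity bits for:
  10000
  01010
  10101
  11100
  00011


Row parities: 10110
Column parities: 10000

Row P: 10110, Col P: 10000, Corner: 1


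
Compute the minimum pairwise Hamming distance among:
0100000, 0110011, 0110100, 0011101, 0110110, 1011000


Comparing all pairs, minimum distance: 1
Can detect 0 errors, correct 0 errors

1


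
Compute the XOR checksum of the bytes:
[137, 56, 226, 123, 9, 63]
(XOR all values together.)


XOR chain: 137 ^ 56 ^ 226 ^ 123 ^ 9 ^ 63 = 30

30


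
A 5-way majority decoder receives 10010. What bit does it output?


Ones: 2 out of 5
Threshold: 3

0 (2/5 voted 1)


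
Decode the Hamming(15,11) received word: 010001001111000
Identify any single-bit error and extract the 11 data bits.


Syndrome = 0: no error detected

Data: 00101111000 (no errors)


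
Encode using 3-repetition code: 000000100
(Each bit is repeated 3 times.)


Each bit -> 3 copies

000000000000000000111000000


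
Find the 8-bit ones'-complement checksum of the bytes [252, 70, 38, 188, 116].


Sum = 664 mod 256 = 152
Complement = 103

103


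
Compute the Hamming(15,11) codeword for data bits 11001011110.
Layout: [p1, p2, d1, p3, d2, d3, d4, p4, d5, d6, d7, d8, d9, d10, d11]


Parity bits: p1=1, p2=1, p3=0, p4=1

111010011011110


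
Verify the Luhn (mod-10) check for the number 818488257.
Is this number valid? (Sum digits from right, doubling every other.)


Luhn sum = 51
51 mod 10 = 1

Invalid (Luhn sum mod 10 = 1)


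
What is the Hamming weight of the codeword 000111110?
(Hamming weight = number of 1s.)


Counting 1s in 000111110

5


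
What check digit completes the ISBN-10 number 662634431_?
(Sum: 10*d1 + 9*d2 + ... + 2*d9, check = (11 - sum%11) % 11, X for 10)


Weighted sum: 237
237 mod 11 = 6

Check digit: 5


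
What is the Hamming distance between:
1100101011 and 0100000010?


XOR: 1000101001
Count of 1s: 4

4


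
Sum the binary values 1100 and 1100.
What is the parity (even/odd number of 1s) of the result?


1100 = 12
1100 = 12
Sum = 24 = 11000
1s count = 2

even parity (2 ones in 11000)


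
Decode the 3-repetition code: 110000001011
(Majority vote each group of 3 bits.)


Groups: 110, 000, 001, 011
Majority votes: 1001

1001


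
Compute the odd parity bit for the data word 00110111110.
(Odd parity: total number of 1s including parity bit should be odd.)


Number of 1s in data: 7
Parity bit: 0

0


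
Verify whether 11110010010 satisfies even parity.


Number of 1s: 6

Yes, parity is correct (6 ones)


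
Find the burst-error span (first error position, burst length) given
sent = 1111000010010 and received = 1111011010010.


XOR: 0000011000000

Burst at position 5, length 2


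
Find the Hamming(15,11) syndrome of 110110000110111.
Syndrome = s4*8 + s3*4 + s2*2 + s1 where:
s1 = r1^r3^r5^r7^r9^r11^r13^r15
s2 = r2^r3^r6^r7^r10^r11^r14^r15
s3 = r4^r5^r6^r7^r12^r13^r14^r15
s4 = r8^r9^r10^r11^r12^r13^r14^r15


s1=1, s2=1, s3=1, s4=1

Syndrome = 15 (error at position 15)


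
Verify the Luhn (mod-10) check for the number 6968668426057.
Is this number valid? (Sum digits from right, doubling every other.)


Luhn sum = 66
66 mod 10 = 6

Invalid (Luhn sum mod 10 = 6)


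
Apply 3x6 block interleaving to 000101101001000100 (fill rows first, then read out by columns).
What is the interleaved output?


Matrix:
  000101
  101001
  000100
Read columns: 010000010101000110

010000010101000110


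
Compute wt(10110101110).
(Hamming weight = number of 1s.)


Counting 1s in 10110101110

7


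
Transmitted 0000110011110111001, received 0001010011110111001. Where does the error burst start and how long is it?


XOR: 0001100000000000000

Burst at position 3, length 2


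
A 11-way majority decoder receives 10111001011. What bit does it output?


Ones: 7 out of 11
Threshold: 6

1 (7/11 voted 1)


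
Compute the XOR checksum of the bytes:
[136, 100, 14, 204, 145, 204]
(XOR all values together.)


XOR chain: 136 ^ 100 ^ 14 ^ 204 ^ 145 ^ 204 = 115

115


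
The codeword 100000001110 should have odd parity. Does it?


Number of 1s: 4

No, parity error (4 ones)


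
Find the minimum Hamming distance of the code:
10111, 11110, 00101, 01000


Comparing all pairs, minimum distance: 2
Can detect 1 errors, correct 0 errors

2


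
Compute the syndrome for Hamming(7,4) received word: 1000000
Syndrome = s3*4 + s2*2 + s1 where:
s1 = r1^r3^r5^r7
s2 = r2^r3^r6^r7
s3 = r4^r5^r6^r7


s1=1, s2=0, s3=0

Syndrome = 1 (error at position 1)


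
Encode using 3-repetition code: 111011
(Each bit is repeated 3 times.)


Each bit -> 3 copies

111111111000111111


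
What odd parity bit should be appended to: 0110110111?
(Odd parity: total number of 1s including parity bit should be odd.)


Number of 1s in data: 7
Parity bit: 0

0


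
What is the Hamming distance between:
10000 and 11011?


XOR: 01011
Count of 1s: 3

3


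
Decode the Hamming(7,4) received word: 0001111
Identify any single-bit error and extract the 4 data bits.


Syndrome = 0: no error detected

Data: 0111 (no errors)


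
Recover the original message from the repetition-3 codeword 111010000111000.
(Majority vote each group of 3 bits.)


Groups: 111, 010, 000, 111, 000
Majority votes: 10010

10010


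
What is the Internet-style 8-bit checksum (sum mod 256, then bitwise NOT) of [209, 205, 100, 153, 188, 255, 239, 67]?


Sum = 1416 mod 256 = 136
Complement = 119

119


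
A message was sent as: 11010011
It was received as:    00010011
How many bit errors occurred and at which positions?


XOR: 11000000

2 error(s) at position(s): 0, 1


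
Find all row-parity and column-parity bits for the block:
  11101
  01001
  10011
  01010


Row parities: 0010
Column parities: 01101

Row P: 0010, Col P: 01101, Corner: 1


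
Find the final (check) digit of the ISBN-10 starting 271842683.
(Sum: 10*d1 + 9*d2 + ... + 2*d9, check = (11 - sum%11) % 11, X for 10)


Weighted sum: 235
235 mod 11 = 4

Check digit: 7


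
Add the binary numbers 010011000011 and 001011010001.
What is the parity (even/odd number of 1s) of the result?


010011000011 = 1219
001011010001 = 721
Sum = 1940 = 11110010100
1s count = 6

even parity (6 ones in 11110010100)


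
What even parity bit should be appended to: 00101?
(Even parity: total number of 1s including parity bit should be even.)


Number of 1s in data: 2
Parity bit: 0

0


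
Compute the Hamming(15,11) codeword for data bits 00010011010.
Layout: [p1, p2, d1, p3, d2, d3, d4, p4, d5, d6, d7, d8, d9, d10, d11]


Parity bits: p1=0, p2=1, p3=1, p4=1

010100110011010


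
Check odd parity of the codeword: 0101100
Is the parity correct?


Number of 1s: 3

Yes, parity is correct (3 ones)


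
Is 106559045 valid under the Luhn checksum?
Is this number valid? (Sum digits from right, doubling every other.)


Luhn sum = 35
35 mod 10 = 5

Invalid (Luhn sum mod 10 = 5)


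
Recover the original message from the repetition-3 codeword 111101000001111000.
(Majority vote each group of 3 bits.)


Groups: 111, 101, 000, 001, 111, 000
Majority votes: 110010

110010


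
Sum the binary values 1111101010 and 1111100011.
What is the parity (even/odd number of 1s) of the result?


1111101010 = 1002
1111100011 = 995
Sum = 1997 = 11111001101
1s count = 8

even parity (8 ones in 11111001101)


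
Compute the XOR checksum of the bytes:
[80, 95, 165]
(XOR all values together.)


XOR chain: 80 ^ 95 ^ 165 = 170

170


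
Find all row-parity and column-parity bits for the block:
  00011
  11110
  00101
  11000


Row parities: 0000
Column parities: 00000

Row P: 0000, Col P: 00000, Corner: 0


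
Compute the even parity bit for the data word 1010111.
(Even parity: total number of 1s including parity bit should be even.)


Number of 1s in data: 5
Parity bit: 1

1


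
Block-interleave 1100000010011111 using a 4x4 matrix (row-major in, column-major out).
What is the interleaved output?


Matrix:
  1100
  0000
  1001
  1111
Read columns: 1011100100010011

1011100100010011


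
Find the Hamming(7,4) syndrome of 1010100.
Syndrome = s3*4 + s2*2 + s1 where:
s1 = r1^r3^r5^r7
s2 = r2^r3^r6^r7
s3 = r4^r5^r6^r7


s1=1, s2=1, s3=1

Syndrome = 7 (error at position 7)


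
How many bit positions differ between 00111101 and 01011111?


XOR: 01100010
Count of 1s: 3

3


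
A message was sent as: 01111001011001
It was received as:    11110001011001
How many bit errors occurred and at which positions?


XOR: 10001000000000

2 error(s) at position(s): 0, 4


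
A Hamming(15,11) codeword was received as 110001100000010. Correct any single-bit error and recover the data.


Syndrome = 12: error at position 12

Data: 00110001010 (corrected bit 12)


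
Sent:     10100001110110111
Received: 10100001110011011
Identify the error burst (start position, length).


XOR: 00000000000101100

Burst at position 11, length 4


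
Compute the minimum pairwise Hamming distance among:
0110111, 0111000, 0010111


Comparing all pairs, minimum distance: 1
Can detect 0 errors, correct 0 errors

1


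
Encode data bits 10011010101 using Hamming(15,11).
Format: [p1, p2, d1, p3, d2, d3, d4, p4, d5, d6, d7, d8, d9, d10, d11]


Parity bits: p1=0, p2=0, p3=1, p4=0

001100101010101


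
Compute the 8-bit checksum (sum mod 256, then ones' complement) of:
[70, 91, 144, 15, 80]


Sum = 400 mod 256 = 144
Complement = 111

111


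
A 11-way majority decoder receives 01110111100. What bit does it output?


Ones: 7 out of 11
Threshold: 6

1 (7/11 voted 1)


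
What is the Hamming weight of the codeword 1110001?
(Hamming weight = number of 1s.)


Counting 1s in 1110001

4


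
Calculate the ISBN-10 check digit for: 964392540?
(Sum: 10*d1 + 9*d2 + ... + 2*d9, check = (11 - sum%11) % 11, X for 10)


Weighted sum: 293
293 mod 11 = 7

Check digit: 4


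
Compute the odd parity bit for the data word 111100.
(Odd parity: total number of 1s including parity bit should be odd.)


Number of 1s in data: 4
Parity bit: 1

1


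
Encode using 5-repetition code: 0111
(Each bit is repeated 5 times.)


Each bit -> 5 copies

00000111111111111111


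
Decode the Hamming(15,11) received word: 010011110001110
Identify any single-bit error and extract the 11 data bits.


Syndrome = 1: error at position 1

Data: 01110001110 (corrected bit 1)


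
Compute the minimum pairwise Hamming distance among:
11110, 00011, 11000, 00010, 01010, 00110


Comparing all pairs, minimum distance: 1
Can detect 0 errors, correct 0 errors

1


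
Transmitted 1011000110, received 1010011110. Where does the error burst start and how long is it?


XOR: 0001011000

Burst at position 3, length 4


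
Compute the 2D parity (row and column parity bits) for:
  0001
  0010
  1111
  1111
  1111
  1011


Row parities: 110001
Column parities: 0111

Row P: 110001, Col P: 0111, Corner: 1


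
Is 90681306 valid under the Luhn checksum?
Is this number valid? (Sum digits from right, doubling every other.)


Luhn sum = 31
31 mod 10 = 1

Invalid (Luhn sum mod 10 = 1)


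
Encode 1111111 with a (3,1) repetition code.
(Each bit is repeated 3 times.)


Each bit -> 3 copies

111111111111111111111


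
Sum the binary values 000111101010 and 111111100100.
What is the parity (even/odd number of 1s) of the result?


000111101010 = 490
111111100100 = 4068
Sum = 4558 = 1000111001110
1s count = 7

odd parity (7 ones in 1000111001110)


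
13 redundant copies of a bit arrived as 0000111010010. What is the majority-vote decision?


Ones: 5 out of 13
Threshold: 7

0 (5/13 voted 1)


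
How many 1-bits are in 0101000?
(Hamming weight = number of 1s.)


Counting 1s in 0101000

2


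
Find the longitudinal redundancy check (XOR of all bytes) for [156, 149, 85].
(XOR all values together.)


XOR chain: 156 ^ 149 ^ 85 = 92

92


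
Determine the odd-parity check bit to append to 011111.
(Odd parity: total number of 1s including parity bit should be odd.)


Number of 1s in data: 5
Parity bit: 0

0


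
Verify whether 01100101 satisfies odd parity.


Number of 1s: 4

No, parity error (4 ones)


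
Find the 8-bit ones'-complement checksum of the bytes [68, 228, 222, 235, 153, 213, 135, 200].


Sum = 1454 mod 256 = 174
Complement = 81

81


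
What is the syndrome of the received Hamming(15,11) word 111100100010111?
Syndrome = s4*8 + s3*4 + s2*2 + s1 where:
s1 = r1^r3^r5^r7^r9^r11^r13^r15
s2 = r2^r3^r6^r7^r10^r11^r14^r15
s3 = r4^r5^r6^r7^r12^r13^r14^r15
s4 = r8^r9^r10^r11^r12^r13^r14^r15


s1=0, s2=0, s3=1, s4=0

Syndrome = 4 (error at position 4)


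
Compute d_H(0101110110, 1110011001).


XOR: 1011101111
Count of 1s: 8

8


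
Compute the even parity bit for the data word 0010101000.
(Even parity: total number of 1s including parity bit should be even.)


Number of 1s in data: 3
Parity bit: 1

1


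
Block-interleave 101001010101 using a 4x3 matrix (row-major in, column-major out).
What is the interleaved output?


Matrix:
  101
  001
  010
  101
Read columns: 100100101101

100100101101


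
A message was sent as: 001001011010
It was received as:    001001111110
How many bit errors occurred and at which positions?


XOR: 000000100100

2 error(s) at position(s): 6, 9


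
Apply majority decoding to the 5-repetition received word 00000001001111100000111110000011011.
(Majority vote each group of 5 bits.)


Groups: 00000, 00100, 11111, 00000, 11111, 00000, 11011
Majority votes: 0010101

0010101


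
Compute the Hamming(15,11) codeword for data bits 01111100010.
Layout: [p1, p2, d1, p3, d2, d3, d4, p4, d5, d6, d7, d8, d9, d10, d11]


Parity bits: p1=1, p2=0, p3=0, p4=1

100011111100010


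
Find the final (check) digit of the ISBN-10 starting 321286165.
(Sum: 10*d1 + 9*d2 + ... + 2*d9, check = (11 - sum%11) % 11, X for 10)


Weighted sum: 180
180 mod 11 = 4

Check digit: 7


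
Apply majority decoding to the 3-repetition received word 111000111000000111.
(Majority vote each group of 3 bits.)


Groups: 111, 000, 111, 000, 000, 111
Majority votes: 101001

101001


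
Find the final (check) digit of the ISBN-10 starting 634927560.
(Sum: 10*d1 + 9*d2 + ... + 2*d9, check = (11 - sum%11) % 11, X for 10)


Weighted sum: 267
267 mod 11 = 3

Check digit: 8


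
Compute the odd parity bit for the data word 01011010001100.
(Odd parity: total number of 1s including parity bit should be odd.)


Number of 1s in data: 6
Parity bit: 1

1


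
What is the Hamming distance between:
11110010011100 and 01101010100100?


XOR: 10011000111000
Count of 1s: 6

6


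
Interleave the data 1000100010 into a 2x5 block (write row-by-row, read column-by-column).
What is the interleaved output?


Matrix:
  10001
  00010
Read columns: 1000000110

1000000110


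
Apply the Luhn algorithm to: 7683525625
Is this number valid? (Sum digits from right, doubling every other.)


Luhn sum = 40
40 mod 10 = 0

Valid (Luhn sum mod 10 = 0)


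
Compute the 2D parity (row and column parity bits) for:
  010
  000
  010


Row parities: 101
Column parities: 000

Row P: 101, Col P: 000, Corner: 0


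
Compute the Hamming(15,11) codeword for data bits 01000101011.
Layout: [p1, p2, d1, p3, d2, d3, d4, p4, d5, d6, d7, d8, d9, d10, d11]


Parity bits: p1=0, p2=1, p3=0, p4=0

010010000101011


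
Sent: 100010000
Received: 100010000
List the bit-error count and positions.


XOR: 000000000

0 errors (received matches sent)


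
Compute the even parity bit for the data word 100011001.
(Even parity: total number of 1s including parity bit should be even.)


Number of 1s in data: 4
Parity bit: 0

0


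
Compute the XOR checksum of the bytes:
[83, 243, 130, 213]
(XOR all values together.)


XOR chain: 83 ^ 243 ^ 130 ^ 213 = 247

247


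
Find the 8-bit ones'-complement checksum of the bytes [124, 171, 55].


Sum = 350 mod 256 = 94
Complement = 161

161


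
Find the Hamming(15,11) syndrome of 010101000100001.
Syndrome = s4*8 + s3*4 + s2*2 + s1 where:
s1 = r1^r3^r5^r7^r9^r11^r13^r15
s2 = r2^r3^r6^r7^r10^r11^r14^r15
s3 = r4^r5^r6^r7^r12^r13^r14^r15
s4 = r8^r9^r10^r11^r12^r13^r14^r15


s1=1, s2=0, s3=1, s4=0

Syndrome = 5 (error at position 5)


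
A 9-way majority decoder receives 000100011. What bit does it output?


Ones: 3 out of 9
Threshold: 5

0 (3/9 voted 1)


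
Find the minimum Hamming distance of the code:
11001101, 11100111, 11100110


Comparing all pairs, minimum distance: 1
Can detect 0 errors, correct 0 errors

1


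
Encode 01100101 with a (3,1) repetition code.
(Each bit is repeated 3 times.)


Each bit -> 3 copies

000111111000000111000111


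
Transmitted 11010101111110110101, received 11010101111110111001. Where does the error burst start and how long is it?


XOR: 00000000000000001100

Burst at position 16, length 2


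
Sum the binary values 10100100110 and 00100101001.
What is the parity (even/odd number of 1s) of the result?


10100100110 = 1318
00100101001 = 297
Sum = 1615 = 11001001111
1s count = 7

odd parity (7 ones in 11001001111)


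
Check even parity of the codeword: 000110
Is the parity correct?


Number of 1s: 2

Yes, parity is correct (2 ones)


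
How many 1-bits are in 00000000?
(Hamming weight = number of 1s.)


Counting 1s in 00000000

0


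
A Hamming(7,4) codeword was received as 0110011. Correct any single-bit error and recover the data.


Syndrome = 0: no error detected

Data: 1011 (no errors)


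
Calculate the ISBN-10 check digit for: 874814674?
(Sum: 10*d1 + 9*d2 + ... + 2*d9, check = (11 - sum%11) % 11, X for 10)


Weighted sum: 310
310 mod 11 = 2

Check digit: 9


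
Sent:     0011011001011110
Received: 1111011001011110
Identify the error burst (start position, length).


XOR: 1100000000000000

Burst at position 0, length 2


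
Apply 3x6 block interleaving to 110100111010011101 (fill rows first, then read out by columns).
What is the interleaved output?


Matrix:
  110100
  111010
  011101
Read columns: 110111011101010001

110111011101010001


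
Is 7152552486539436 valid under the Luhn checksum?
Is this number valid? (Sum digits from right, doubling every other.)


Luhn sum = 65
65 mod 10 = 5

Invalid (Luhn sum mod 10 = 5)


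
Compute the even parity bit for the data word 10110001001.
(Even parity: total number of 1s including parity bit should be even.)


Number of 1s in data: 5
Parity bit: 1

1


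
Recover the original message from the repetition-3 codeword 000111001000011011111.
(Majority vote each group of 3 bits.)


Groups: 000, 111, 001, 000, 011, 011, 111
Majority votes: 0100111

0100111


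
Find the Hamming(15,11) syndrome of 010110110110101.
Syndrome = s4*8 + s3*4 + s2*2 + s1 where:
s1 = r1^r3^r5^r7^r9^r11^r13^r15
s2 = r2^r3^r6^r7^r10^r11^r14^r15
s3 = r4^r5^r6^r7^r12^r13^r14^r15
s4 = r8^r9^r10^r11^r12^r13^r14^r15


s1=1, s2=1, s3=1, s4=1

Syndrome = 15 (error at position 15)


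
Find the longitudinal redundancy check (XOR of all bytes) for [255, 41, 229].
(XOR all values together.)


XOR chain: 255 ^ 41 ^ 229 = 51

51


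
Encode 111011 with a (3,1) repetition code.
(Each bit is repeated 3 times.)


Each bit -> 3 copies

111111111000111111


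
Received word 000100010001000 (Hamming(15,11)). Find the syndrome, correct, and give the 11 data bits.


Syndrome = 0: no error detected

Data: 00000001000 (no errors)


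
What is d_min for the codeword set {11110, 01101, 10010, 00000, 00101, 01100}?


Comparing all pairs, minimum distance: 1
Can detect 0 errors, correct 0 errors

1


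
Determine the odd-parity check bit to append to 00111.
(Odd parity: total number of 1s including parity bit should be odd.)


Number of 1s in data: 3
Parity bit: 0

0


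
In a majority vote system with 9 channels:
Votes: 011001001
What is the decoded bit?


Ones: 4 out of 9
Threshold: 5

0 (4/9 voted 1)


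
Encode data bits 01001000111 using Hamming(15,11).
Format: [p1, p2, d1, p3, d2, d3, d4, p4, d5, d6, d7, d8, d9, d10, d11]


Parity bits: p1=0, p2=0, p3=0, p4=0

000010001000111


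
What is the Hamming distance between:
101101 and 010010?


XOR: 111111
Count of 1s: 6

6


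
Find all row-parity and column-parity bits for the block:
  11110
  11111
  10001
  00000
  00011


Row parities: 01000
Column parities: 10011

Row P: 01000, Col P: 10011, Corner: 1


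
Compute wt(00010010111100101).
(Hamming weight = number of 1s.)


Counting 1s in 00010010111100101

8


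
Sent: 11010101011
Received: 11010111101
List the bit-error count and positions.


XOR: 00000010110

3 error(s) at position(s): 6, 8, 9


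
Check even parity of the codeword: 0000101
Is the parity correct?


Number of 1s: 2

Yes, parity is correct (2 ones)


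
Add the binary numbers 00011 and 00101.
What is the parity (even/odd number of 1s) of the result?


00011 = 3
00101 = 5
Sum = 8 = 1000
1s count = 1

odd parity (1 ones in 1000)


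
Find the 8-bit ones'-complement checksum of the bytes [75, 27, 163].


Sum = 265 mod 256 = 9
Complement = 246

246


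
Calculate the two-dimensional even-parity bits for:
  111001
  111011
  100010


Row parities: 010
Column parities: 100000

Row P: 010, Col P: 100000, Corner: 1


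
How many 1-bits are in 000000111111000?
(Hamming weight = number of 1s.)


Counting 1s in 000000111111000

6


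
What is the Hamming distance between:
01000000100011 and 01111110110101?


XOR: 00111110010110
Count of 1s: 8

8


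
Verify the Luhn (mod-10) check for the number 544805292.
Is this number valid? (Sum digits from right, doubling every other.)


Luhn sum = 38
38 mod 10 = 8

Invalid (Luhn sum mod 10 = 8)


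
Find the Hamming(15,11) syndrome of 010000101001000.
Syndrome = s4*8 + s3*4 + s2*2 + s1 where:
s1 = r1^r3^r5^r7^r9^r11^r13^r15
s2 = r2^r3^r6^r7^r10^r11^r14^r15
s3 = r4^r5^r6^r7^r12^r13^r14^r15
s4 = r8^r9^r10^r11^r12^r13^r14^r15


s1=0, s2=0, s3=0, s4=0

Syndrome = 0 (no error)


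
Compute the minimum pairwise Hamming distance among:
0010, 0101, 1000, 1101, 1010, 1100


Comparing all pairs, minimum distance: 1
Can detect 0 errors, correct 0 errors

1


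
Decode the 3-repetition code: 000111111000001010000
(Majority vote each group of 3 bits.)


Groups: 000, 111, 111, 000, 001, 010, 000
Majority votes: 0110000

0110000


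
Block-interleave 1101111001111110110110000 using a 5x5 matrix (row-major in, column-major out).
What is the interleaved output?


Matrix:
  11011
  11001
  11111
  01101
  10000
Read columns: 1110111110001101010011110

1110111110001101010011110


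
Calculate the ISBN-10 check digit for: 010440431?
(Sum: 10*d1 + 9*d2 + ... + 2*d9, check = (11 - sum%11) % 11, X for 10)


Weighted sum: 88
88 mod 11 = 0

Check digit: 0


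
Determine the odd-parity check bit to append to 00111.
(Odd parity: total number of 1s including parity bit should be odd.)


Number of 1s in data: 3
Parity bit: 0

0


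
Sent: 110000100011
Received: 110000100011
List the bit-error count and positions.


XOR: 000000000000

0 errors (received matches sent)


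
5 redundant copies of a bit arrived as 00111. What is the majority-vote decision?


Ones: 3 out of 5
Threshold: 3

1 (3/5 voted 1)


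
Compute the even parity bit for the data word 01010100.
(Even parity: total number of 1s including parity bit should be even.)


Number of 1s in data: 3
Parity bit: 1

1


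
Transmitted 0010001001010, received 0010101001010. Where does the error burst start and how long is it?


XOR: 0000100000000

Burst at position 4, length 1


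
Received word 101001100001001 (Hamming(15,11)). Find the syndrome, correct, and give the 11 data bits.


Syndrome = 0: no error detected

Data: 10110001001 (no errors)


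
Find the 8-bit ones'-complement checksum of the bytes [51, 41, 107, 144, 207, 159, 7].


Sum = 716 mod 256 = 204
Complement = 51

51


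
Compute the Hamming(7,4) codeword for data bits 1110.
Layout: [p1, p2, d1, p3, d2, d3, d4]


Parity bits: p1=0, p2=0, p3=0

0010110


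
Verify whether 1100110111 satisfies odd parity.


Number of 1s: 7

Yes, parity is correct (7 ones)


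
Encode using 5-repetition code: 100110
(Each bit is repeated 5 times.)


Each bit -> 5 copies

111110000000000111111111100000


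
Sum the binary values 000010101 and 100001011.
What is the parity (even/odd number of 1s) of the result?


000010101 = 21
100001011 = 267
Sum = 288 = 100100000
1s count = 2

even parity (2 ones in 100100000)


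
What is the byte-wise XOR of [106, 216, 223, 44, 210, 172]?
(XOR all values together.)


XOR chain: 106 ^ 216 ^ 223 ^ 44 ^ 210 ^ 172 = 63

63


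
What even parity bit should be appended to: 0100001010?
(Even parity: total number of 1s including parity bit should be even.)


Number of 1s in data: 3
Parity bit: 1

1


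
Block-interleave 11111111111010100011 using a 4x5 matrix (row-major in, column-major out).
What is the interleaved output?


Matrix:
  11111
  11111
  10101
  00011
Read columns: 11101100111011011111

11101100111011011111


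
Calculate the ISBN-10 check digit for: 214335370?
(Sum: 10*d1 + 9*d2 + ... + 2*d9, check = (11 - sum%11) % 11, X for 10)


Weighted sum: 158
158 mod 11 = 4

Check digit: 7


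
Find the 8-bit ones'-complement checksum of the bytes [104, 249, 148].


Sum = 501 mod 256 = 245
Complement = 10

10


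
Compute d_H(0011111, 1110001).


XOR: 1101110
Count of 1s: 5

5


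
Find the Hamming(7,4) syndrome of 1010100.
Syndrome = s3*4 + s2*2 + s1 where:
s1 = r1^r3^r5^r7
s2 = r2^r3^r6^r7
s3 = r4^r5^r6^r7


s1=1, s2=1, s3=1

Syndrome = 7 (error at position 7)


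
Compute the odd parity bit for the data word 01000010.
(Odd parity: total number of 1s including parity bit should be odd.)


Number of 1s in data: 2
Parity bit: 1

1


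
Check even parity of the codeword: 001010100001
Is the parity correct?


Number of 1s: 4

Yes, parity is correct (4 ones)


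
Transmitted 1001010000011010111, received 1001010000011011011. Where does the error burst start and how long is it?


XOR: 0000000000000001100

Burst at position 15, length 2


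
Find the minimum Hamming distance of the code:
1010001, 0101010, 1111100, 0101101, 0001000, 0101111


Comparing all pairs, minimum distance: 1
Can detect 0 errors, correct 0 errors

1


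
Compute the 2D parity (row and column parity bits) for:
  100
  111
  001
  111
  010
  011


Row parities: 111110
Column parities: 100

Row P: 111110, Col P: 100, Corner: 1


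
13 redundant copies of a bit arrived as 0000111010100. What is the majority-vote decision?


Ones: 5 out of 13
Threshold: 7

0 (5/13 voted 1)


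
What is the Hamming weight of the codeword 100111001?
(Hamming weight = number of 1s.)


Counting 1s in 100111001

5


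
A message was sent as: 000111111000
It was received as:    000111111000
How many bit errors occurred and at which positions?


XOR: 000000000000

0 errors (received matches sent)


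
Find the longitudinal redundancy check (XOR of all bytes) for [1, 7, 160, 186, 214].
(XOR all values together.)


XOR chain: 1 ^ 7 ^ 160 ^ 186 ^ 214 = 202

202


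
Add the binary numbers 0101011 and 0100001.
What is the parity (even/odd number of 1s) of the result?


0101011 = 43
0100001 = 33
Sum = 76 = 1001100
1s count = 3

odd parity (3 ones in 1001100)
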